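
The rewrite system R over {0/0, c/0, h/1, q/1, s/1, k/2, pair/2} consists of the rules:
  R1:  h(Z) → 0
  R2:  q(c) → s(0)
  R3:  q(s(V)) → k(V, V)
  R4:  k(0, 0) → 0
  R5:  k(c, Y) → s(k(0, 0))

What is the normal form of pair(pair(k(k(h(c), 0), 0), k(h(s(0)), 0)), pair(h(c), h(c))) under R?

1. pair(pair(k(k(h(c), 0), 0), k(h(s(0)), 0)), pair(h(c), h(c)))  →  pair(pair(k(k(0, 0), 0), k(h(s(0)), 0)), pair(h(c), h(c)))   [R1 at 1.1.1.1]
2. pair(pair(k(k(0, 0), 0), k(h(s(0)), 0)), pair(h(c), h(c)))  →  pair(pair(k(0, 0), k(h(s(0)), 0)), pair(h(c), h(c)))   [R4 at 1.1.1]
3. pair(pair(k(0, 0), k(h(s(0)), 0)), pair(h(c), h(c)))  →  pair(pair(0, k(h(s(0)), 0)), pair(h(c), h(c)))   [R4 at 1.1]
4. pair(pair(0, k(h(s(0)), 0)), pair(h(c), h(c)))  →  pair(pair(0, k(0, 0)), pair(h(c), h(c)))   [R1 at 1.2.1]
5. pair(pair(0, k(0, 0)), pair(h(c), h(c)))  →  pair(pair(0, 0), pair(h(c), h(c)))   [R4 at 1.2]
6. pair(pair(0, 0), pair(h(c), h(c)))  →  pair(pair(0, 0), pair(0, h(c)))   [R1 at 2.1]
7. pair(pair(0, 0), pair(0, h(c)))  →  pair(pair(0, 0), pair(0, 0))   [R1 at 2.2]

pair(pair(0, 0), pair(0, 0))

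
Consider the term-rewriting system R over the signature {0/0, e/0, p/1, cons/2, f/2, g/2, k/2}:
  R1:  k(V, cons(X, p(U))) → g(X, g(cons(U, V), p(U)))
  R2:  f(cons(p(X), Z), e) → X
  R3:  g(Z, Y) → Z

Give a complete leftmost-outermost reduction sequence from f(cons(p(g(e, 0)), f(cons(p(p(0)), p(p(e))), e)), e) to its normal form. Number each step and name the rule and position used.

1. f(cons(p(g(e, 0)), f(cons(p(p(0)), p(p(e))), e)), e)  →  g(e, 0)   [R2 at ε]
2. g(e, 0)  →  e   [R3 at ε]

e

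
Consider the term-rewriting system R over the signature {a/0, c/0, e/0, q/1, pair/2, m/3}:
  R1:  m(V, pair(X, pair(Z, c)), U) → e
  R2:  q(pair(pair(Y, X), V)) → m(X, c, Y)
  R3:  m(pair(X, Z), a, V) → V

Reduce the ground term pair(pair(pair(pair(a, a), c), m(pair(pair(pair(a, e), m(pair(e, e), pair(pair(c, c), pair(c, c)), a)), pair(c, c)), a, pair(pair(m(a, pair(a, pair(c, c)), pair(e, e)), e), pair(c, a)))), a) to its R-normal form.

pair(pair(pair(pair(a, a), c), pair(pair(e, e), pair(c, a))), a)

1. pair(pair(pair(pair(a, a), c), m(pair(pair(pair(a, e), m(pair(e, e), pair(pair(c, c), pair(c, c)), a)), pair(c, c)), a, pair(pair(m(a, pair(a, pair(c, c)), pair(e, e)), e), pair(c, a)))), a)  →  pair(pair(pair(pair(a, a), c), pair(pair(m(a, pair(a, pair(c, c)), pair(e, e)), e), pair(c, a))), a)   [R3 at 1.2]
2. pair(pair(pair(pair(a, a), c), pair(pair(m(a, pair(a, pair(c, c)), pair(e, e)), e), pair(c, a))), a)  →  pair(pair(pair(pair(a, a), c), pair(pair(e, e), pair(c, a))), a)   [R1 at 1.2.1.1]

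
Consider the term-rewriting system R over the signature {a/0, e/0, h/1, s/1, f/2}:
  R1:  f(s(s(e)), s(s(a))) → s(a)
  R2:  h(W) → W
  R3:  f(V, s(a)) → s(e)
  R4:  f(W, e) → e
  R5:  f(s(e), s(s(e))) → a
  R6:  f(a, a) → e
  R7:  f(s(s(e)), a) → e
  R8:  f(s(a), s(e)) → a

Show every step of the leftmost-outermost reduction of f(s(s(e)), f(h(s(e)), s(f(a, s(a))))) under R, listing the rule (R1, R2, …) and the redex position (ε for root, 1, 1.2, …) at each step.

e

1. f(s(s(e)), f(h(s(e)), s(f(a, s(a)))))  →  f(s(s(e)), f(s(e), s(f(a, s(a)))))   [R2 at 2.1]
2. f(s(s(e)), f(s(e), s(f(a, s(a)))))  →  f(s(s(e)), f(s(e), s(s(e))))   [R3 at 2.2.1]
3. f(s(s(e)), f(s(e), s(s(e))))  →  f(s(s(e)), a)   [R5 at 2]
4. f(s(s(e)), a)  →  e   [R7 at ε]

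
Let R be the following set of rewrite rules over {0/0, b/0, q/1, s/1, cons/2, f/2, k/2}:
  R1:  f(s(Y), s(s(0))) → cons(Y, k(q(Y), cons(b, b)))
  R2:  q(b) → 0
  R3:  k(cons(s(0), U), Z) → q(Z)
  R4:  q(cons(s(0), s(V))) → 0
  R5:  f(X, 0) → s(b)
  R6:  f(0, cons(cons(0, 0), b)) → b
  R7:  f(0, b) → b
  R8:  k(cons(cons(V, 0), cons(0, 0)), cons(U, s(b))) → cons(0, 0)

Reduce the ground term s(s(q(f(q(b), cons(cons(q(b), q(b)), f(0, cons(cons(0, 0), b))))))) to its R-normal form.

s(s(0))

1. s(s(q(f(q(b), cons(cons(q(b), q(b)), f(0, cons(cons(0, 0), b)))))))  →  s(s(q(f(0, cons(cons(q(b), q(b)), f(0, cons(cons(0, 0), b)))))))   [R2 at 1.1.1.1]
2. s(s(q(f(0, cons(cons(q(b), q(b)), f(0, cons(cons(0, 0), b)))))))  →  s(s(q(f(0, cons(cons(0, q(b)), f(0, cons(cons(0, 0), b)))))))   [R2 at 1.1.1.2.1.1]
3. s(s(q(f(0, cons(cons(0, q(b)), f(0, cons(cons(0, 0), b)))))))  →  s(s(q(f(0, cons(cons(0, 0), f(0, cons(cons(0, 0), b)))))))   [R2 at 1.1.1.2.1.2]
4. s(s(q(f(0, cons(cons(0, 0), f(0, cons(cons(0, 0), b)))))))  →  s(s(q(f(0, cons(cons(0, 0), b)))))   [R6 at 1.1.1.2.2]
5. s(s(q(f(0, cons(cons(0, 0), b)))))  →  s(s(q(b)))   [R6 at 1.1.1]
6. s(s(q(b)))  →  s(s(0))   [R2 at 1.1]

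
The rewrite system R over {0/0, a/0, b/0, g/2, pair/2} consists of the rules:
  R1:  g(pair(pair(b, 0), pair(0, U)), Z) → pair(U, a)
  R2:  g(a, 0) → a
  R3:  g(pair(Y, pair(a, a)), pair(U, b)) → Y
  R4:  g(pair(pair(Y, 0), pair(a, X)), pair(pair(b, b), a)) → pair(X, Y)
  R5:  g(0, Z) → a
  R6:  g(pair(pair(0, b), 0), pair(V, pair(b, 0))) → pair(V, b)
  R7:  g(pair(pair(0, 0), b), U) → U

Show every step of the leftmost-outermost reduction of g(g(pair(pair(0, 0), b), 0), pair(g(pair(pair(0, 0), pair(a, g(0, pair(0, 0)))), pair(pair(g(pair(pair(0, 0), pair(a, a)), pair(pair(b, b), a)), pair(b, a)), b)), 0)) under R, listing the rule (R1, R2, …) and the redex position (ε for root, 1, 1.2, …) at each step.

a

1. g(g(pair(pair(0, 0), b), 0), pair(g(pair(pair(0, 0), pair(a, g(0, pair(0, 0)))), pair(pair(g(pair(pair(0, 0), pair(a, a)), pair(pair(b, b), a)), pair(b, a)), b)), 0))  →  g(0, pair(g(pair(pair(0, 0), pair(a, g(0, pair(0, 0)))), pair(pair(g(pair(pair(0, 0), pair(a, a)), pair(pair(b, b), a)), pair(b, a)), b)), 0))   [R7 at 1]
2. g(0, pair(g(pair(pair(0, 0), pair(a, g(0, pair(0, 0)))), pair(pair(g(pair(pair(0, 0), pair(a, a)), pair(pair(b, b), a)), pair(b, a)), b)), 0))  →  a   [R5 at ε]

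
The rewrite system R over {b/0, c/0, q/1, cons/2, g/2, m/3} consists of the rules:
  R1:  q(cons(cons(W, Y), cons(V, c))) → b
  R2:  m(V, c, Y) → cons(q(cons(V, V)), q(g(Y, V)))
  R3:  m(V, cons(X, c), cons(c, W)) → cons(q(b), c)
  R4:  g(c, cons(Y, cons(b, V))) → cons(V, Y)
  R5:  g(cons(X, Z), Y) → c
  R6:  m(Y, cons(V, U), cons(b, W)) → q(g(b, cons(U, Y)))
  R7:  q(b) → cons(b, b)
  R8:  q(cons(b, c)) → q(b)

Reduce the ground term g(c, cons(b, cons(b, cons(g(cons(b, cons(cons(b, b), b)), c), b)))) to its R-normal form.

cons(cons(c, b), b)

1. g(c, cons(b, cons(b, cons(g(cons(b, cons(cons(b, b), b)), c), b))))  →  cons(cons(g(cons(b, cons(cons(b, b), b)), c), b), b)   [R4 at ε]
2. cons(cons(g(cons(b, cons(cons(b, b), b)), c), b), b)  →  cons(cons(c, b), b)   [R5 at 1.1]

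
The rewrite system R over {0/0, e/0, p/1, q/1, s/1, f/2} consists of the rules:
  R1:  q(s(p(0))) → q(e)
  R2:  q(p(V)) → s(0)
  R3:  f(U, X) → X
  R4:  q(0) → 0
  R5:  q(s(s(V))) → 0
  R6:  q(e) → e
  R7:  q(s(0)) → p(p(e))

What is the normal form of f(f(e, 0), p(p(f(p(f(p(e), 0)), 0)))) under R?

1. f(f(e, 0), p(p(f(p(f(p(e), 0)), 0))))  →  p(p(f(p(f(p(e), 0)), 0)))   [R3 at ε]
2. p(p(f(p(f(p(e), 0)), 0)))  →  p(p(0))   [R3 at 1.1]

p(p(0))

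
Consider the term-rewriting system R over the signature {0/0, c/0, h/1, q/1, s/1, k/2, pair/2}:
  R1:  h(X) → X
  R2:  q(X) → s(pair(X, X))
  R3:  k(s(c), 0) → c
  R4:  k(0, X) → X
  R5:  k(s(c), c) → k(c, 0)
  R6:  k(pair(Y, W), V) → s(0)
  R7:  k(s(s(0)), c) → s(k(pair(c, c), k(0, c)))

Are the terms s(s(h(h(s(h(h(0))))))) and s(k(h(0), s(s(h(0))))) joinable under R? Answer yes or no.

Reduce t₁ = s(s(h(h(s(h(h(0))))))):
1. s(s(h(h(s(h(h(0)))))))  →  s(s(h(s(h(h(0))))))   [R1 at 1.1]
2. s(s(h(s(h(h(0))))))  →  s(s(s(h(h(0)))))   [R1 at 1.1]
3. s(s(s(h(h(0)))))  →  s(s(s(h(0))))   [R1 at 1.1.1]
4. s(s(s(h(0))))  →  s(s(s(0)))   [R1 at 1.1.1]

Reduce t₂ = s(k(h(0), s(s(h(0))))):
1. s(k(h(0), s(s(h(0)))))  →  s(k(0, s(s(h(0)))))   [R1 at 1.1]
2. s(k(0, s(s(h(0)))))  →  s(s(s(h(0))))   [R4 at 1]
3. s(s(s(h(0))))  →  s(s(s(0)))   [R1 at 1.1.1]

yes — NF(t₁) = s(s(s(0))), NF(t₂) = s(s(s(0)))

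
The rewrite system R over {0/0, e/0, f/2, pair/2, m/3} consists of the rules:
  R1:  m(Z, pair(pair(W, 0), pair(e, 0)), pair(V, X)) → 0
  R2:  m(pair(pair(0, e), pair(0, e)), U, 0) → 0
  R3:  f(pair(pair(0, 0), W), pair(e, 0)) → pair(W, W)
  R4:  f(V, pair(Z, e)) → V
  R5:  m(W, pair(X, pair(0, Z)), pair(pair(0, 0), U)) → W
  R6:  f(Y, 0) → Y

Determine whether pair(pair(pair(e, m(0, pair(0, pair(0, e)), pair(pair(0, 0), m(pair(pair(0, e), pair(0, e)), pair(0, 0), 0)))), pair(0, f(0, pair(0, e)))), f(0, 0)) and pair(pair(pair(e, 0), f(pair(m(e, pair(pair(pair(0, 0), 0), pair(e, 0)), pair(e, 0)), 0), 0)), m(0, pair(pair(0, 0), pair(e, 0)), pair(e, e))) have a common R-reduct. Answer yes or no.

yes — NF(t₁) = pair(pair(pair(e, 0), pair(0, 0)), 0), NF(t₂) = pair(pair(pair(e, 0), pair(0, 0)), 0)

Reduce t₁ = pair(pair(pair(e, m(0, pair(0, pair(0, e)), pair(pair(0, 0), m(pair(pair(0, e), pair(0, e)), pair(0, 0), 0)))), pair(0, f(0, pair(0, e)))), f(0, 0)):
1. pair(pair(pair(e, m(0, pair(0, pair(0, e)), pair(pair(0, 0), m(pair(pair(0, e), pair(0, e)), pair(0, 0), 0)))), pair(0, f(0, pair(0, e)))), f(0, 0))  →  pair(pair(pair(e, 0), pair(0, f(0, pair(0, e)))), f(0, 0))   [R5 at 1.1.2]
2. pair(pair(pair(e, 0), pair(0, f(0, pair(0, e)))), f(0, 0))  →  pair(pair(pair(e, 0), pair(0, 0)), f(0, 0))   [R4 at 1.2.2]
3. pair(pair(pair(e, 0), pair(0, 0)), f(0, 0))  →  pair(pair(pair(e, 0), pair(0, 0)), 0)   [R6 at 2]

Reduce t₂ = pair(pair(pair(e, 0), f(pair(m(e, pair(pair(pair(0, 0), 0), pair(e, 0)), pair(e, 0)), 0), 0)), m(0, pair(pair(0, 0), pair(e, 0)), pair(e, e))):
1. pair(pair(pair(e, 0), f(pair(m(e, pair(pair(pair(0, 0), 0), pair(e, 0)), pair(e, 0)), 0), 0)), m(0, pair(pair(0, 0), pair(e, 0)), pair(e, e)))  →  pair(pair(pair(e, 0), pair(m(e, pair(pair(pair(0, 0), 0), pair(e, 0)), pair(e, 0)), 0)), m(0, pair(pair(0, 0), pair(e, 0)), pair(e, e)))   [R6 at 1.2]
2. pair(pair(pair(e, 0), pair(m(e, pair(pair(pair(0, 0), 0), pair(e, 0)), pair(e, 0)), 0)), m(0, pair(pair(0, 0), pair(e, 0)), pair(e, e)))  →  pair(pair(pair(e, 0), pair(0, 0)), m(0, pair(pair(0, 0), pair(e, 0)), pair(e, e)))   [R1 at 1.2.1]
3. pair(pair(pair(e, 0), pair(0, 0)), m(0, pair(pair(0, 0), pair(e, 0)), pair(e, e)))  →  pair(pair(pair(e, 0), pair(0, 0)), 0)   [R1 at 2]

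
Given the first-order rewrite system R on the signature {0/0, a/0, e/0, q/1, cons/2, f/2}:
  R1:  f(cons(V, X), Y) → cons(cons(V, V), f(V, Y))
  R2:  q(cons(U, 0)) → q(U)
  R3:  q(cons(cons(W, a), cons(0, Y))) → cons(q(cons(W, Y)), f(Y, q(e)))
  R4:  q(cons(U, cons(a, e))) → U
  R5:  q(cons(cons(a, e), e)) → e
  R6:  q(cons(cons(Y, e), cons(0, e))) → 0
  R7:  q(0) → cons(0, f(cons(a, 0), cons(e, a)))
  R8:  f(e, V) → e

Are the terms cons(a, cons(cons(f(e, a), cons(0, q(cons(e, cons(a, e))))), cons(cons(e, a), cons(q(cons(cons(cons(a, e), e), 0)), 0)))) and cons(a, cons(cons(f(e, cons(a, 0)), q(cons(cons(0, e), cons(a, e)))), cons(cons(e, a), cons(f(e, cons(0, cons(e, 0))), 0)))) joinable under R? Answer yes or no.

Reduce t₁ = cons(a, cons(cons(f(e, a), cons(0, q(cons(e, cons(a, e))))), cons(cons(e, a), cons(q(cons(cons(cons(a, e), e), 0)), 0)))):
1. cons(a, cons(cons(f(e, a), cons(0, q(cons(e, cons(a, e))))), cons(cons(e, a), cons(q(cons(cons(cons(a, e), e), 0)), 0))))  →  cons(a, cons(cons(e, cons(0, q(cons(e, cons(a, e))))), cons(cons(e, a), cons(q(cons(cons(cons(a, e), e), 0)), 0))))   [R8 at 2.1.1]
2. cons(a, cons(cons(e, cons(0, q(cons(e, cons(a, e))))), cons(cons(e, a), cons(q(cons(cons(cons(a, e), e), 0)), 0))))  →  cons(a, cons(cons(e, cons(0, e)), cons(cons(e, a), cons(q(cons(cons(cons(a, e), e), 0)), 0))))   [R4 at 2.1.2.2]
3. cons(a, cons(cons(e, cons(0, e)), cons(cons(e, a), cons(q(cons(cons(cons(a, e), e), 0)), 0))))  →  cons(a, cons(cons(e, cons(0, e)), cons(cons(e, a), cons(q(cons(cons(a, e), e)), 0))))   [R2 at 2.2.2.1]
4. cons(a, cons(cons(e, cons(0, e)), cons(cons(e, a), cons(q(cons(cons(a, e), e)), 0))))  →  cons(a, cons(cons(e, cons(0, e)), cons(cons(e, a), cons(e, 0))))   [R5 at 2.2.2.1]

Reduce t₂ = cons(a, cons(cons(f(e, cons(a, 0)), q(cons(cons(0, e), cons(a, e)))), cons(cons(e, a), cons(f(e, cons(0, cons(e, 0))), 0)))):
1. cons(a, cons(cons(f(e, cons(a, 0)), q(cons(cons(0, e), cons(a, e)))), cons(cons(e, a), cons(f(e, cons(0, cons(e, 0))), 0))))  →  cons(a, cons(cons(e, q(cons(cons(0, e), cons(a, e)))), cons(cons(e, a), cons(f(e, cons(0, cons(e, 0))), 0))))   [R8 at 2.1.1]
2. cons(a, cons(cons(e, q(cons(cons(0, e), cons(a, e)))), cons(cons(e, a), cons(f(e, cons(0, cons(e, 0))), 0))))  →  cons(a, cons(cons(e, cons(0, e)), cons(cons(e, a), cons(f(e, cons(0, cons(e, 0))), 0))))   [R4 at 2.1.2]
3. cons(a, cons(cons(e, cons(0, e)), cons(cons(e, a), cons(f(e, cons(0, cons(e, 0))), 0))))  →  cons(a, cons(cons(e, cons(0, e)), cons(cons(e, a), cons(e, 0))))   [R8 at 2.2.2.1]

yes — NF(t₁) = cons(a, cons(cons(e, cons(0, e)), cons(cons(e, a), cons(e, 0)))), NF(t₂) = cons(a, cons(cons(e, cons(0, e)), cons(cons(e, a), cons(e, 0))))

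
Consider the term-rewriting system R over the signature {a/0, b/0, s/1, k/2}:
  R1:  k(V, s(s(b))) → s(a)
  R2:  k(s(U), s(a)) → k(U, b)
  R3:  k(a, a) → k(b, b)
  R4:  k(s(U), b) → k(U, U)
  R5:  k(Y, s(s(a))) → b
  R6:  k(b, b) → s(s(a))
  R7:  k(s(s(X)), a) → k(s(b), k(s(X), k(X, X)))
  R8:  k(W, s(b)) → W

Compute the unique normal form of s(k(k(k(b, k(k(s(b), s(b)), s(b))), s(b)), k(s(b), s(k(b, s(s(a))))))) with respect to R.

1. s(k(k(k(b, k(k(s(b), s(b)), s(b))), s(b)), k(s(b), s(k(b, s(s(a)))))))  →  s(k(k(b, k(k(s(b), s(b)), s(b))), k(s(b), s(k(b, s(s(a)))))))   [R8 at 1.1]
2. s(k(k(b, k(k(s(b), s(b)), s(b))), k(s(b), s(k(b, s(s(a)))))))  →  s(k(k(b, k(s(b), s(b))), k(s(b), s(k(b, s(s(a)))))))   [R8 at 1.1.2]
3. s(k(k(b, k(s(b), s(b))), k(s(b), s(k(b, s(s(a)))))))  →  s(k(k(b, s(b)), k(s(b), s(k(b, s(s(a)))))))   [R8 at 1.1.2]
4. s(k(k(b, s(b)), k(s(b), s(k(b, s(s(a)))))))  →  s(k(b, k(s(b), s(k(b, s(s(a)))))))   [R8 at 1.1]
5. s(k(b, k(s(b), s(k(b, s(s(a)))))))  →  s(k(b, k(s(b), s(b))))   [R5 at 1.2.2.1]
6. s(k(b, k(s(b), s(b))))  →  s(k(b, s(b)))   [R8 at 1.2]
7. s(k(b, s(b)))  →  s(b)   [R8 at 1]

s(b)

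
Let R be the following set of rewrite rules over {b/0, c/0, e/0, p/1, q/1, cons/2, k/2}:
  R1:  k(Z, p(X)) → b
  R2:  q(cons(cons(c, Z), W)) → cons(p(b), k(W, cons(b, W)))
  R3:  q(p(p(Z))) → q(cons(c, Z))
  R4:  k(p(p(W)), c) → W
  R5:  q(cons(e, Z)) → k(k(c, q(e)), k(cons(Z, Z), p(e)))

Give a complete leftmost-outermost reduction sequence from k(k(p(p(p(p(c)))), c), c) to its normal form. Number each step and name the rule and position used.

c

1. k(k(p(p(p(p(c)))), c), c)  →  k(p(p(c)), c)   [R4 at 1]
2. k(p(p(c)), c)  →  c   [R4 at ε]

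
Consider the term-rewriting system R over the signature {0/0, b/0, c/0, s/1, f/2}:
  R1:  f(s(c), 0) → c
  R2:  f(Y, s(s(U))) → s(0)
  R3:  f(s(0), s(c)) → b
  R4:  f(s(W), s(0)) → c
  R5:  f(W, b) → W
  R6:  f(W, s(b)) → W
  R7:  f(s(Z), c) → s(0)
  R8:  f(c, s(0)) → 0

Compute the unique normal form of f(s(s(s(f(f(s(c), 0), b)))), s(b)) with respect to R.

s(s(s(c)))

1. f(s(s(s(f(f(s(c), 0), b)))), s(b))  →  s(s(s(f(f(s(c), 0), b))))   [R6 at ε]
2. s(s(s(f(f(s(c), 0), b))))  →  s(s(s(f(s(c), 0))))   [R5 at 1.1.1]
3. s(s(s(f(s(c), 0))))  →  s(s(s(c)))   [R1 at 1.1.1]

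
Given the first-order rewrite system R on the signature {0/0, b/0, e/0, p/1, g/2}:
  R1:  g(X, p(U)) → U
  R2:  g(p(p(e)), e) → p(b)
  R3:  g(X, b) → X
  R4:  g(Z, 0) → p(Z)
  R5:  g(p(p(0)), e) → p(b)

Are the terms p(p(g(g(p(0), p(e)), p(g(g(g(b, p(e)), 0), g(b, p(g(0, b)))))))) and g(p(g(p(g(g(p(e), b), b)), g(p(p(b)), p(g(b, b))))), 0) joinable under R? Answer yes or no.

Reduce t₁ = p(p(g(g(p(0), p(e)), p(g(g(g(b, p(e)), 0), g(b, p(g(0, b)))))))):
1. p(p(g(g(p(0), p(e)), p(g(g(g(b, p(e)), 0), g(b, p(g(0, b))))))))  →  p(p(g(g(g(b, p(e)), 0), g(b, p(g(0, b))))))   [R1 at 1.1]
2. p(p(g(g(g(b, p(e)), 0), g(b, p(g(0, b))))))  →  p(p(g(p(g(b, p(e))), g(b, p(g(0, b))))))   [R4 at 1.1.1]
3. p(p(g(p(g(b, p(e))), g(b, p(g(0, b))))))  →  p(p(g(p(e), g(b, p(g(0, b))))))   [R1 at 1.1.1.1]
4. p(p(g(p(e), g(b, p(g(0, b))))))  →  p(p(g(p(e), g(0, b))))   [R1 at 1.1.2]
5. p(p(g(p(e), g(0, b))))  →  p(p(g(p(e), 0)))   [R3 at 1.1.2]
6. p(p(g(p(e), 0)))  →  p(p(p(p(e))))   [R4 at 1.1]

Reduce t₂ = g(p(g(p(g(g(p(e), b), b)), g(p(p(b)), p(g(b, b))))), 0):
1. g(p(g(p(g(g(p(e), b), b)), g(p(p(b)), p(g(b, b))))), 0)  →  p(p(g(p(g(g(p(e), b), b)), g(p(p(b)), p(g(b, b))))))   [R4 at ε]
2. p(p(g(p(g(g(p(e), b), b)), g(p(p(b)), p(g(b, b))))))  →  p(p(g(p(g(p(e), b)), g(p(p(b)), p(g(b, b))))))   [R3 at 1.1.1.1]
3. p(p(g(p(g(p(e), b)), g(p(p(b)), p(g(b, b))))))  →  p(p(g(p(p(e)), g(p(p(b)), p(g(b, b))))))   [R3 at 1.1.1.1]
4. p(p(g(p(p(e)), g(p(p(b)), p(g(b, b))))))  →  p(p(g(p(p(e)), g(b, b))))   [R1 at 1.1.2]
5. p(p(g(p(p(e)), g(b, b))))  →  p(p(g(p(p(e)), b)))   [R3 at 1.1.2]
6. p(p(g(p(p(e)), b)))  →  p(p(p(p(e))))   [R3 at 1.1]

yes — NF(t₁) = p(p(p(p(e)))), NF(t₂) = p(p(p(p(e))))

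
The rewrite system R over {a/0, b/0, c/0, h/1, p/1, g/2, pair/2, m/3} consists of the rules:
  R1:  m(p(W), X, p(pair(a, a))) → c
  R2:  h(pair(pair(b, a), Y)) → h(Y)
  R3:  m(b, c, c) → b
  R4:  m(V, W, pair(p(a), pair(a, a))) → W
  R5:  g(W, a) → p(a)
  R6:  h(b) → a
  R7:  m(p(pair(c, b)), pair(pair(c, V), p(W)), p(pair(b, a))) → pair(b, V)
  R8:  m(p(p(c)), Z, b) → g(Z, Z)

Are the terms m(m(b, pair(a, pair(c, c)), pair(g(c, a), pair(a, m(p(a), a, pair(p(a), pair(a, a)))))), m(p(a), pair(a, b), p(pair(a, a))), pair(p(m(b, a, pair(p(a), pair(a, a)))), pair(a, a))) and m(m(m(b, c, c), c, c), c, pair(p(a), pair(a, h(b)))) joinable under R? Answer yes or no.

yes — NF(t₁) = c, NF(t₂) = c

Reduce t₁ = m(m(b, pair(a, pair(c, c)), pair(g(c, a), pair(a, m(p(a), a, pair(p(a), pair(a, a)))))), m(p(a), pair(a, b), p(pair(a, a))), pair(p(m(b, a, pair(p(a), pair(a, a)))), pair(a, a))):
1. m(m(b, pair(a, pair(c, c)), pair(g(c, a), pair(a, m(p(a), a, pair(p(a), pair(a, a)))))), m(p(a), pair(a, b), p(pair(a, a))), pair(p(m(b, a, pair(p(a), pair(a, a)))), pair(a, a)))  →  m(m(b, pair(a, pair(c, c)), pair(p(a), pair(a, m(p(a), a, pair(p(a), pair(a, a)))))), m(p(a), pair(a, b), p(pair(a, a))), pair(p(m(b, a, pair(p(a), pair(a, a)))), pair(a, a)))   [R5 at 1.3.1]
2. m(m(b, pair(a, pair(c, c)), pair(p(a), pair(a, m(p(a), a, pair(p(a), pair(a, a)))))), m(p(a), pair(a, b), p(pair(a, a))), pair(p(m(b, a, pair(p(a), pair(a, a)))), pair(a, a)))  →  m(m(b, pair(a, pair(c, c)), pair(p(a), pair(a, a))), m(p(a), pair(a, b), p(pair(a, a))), pair(p(m(b, a, pair(p(a), pair(a, a)))), pair(a, a)))   [R4 at 1.3.2.2]
3. m(m(b, pair(a, pair(c, c)), pair(p(a), pair(a, a))), m(p(a), pair(a, b), p(pair(a, a))), pair(p(m(b, a, pair(p(a), pair(a, a)))), pair(a, a)))  →  m(pair(a, pair(c, c)), m(p(a), pair(a, b), p(pair(a, a))), pair(p(m(b, a, pair(p(a), pair(a, a)))), pair(a, a)))   [R4 at 1]
4. m(pair(a, pair(c, c)), m(p(a), pair(a, b), p(pair(a, a))), pair(p(m(b, a, pair(p(a), pair(a, a)))), pair(a, a)))  →  m(pair(a, pair(c, c)), c, pair(p(m(b, a, pair(p(a), pair(a, a)))), pair(a, a)))   [R1 at 2]
5. m(pair(a, pair(c, c)), c, pair(p(m(b, a, pair(p(a), pair(a, a)))), pair(a, a)))  →  m(pair(a, pair(c, c)), c, pair(p(a), pair(a, a)))   [R4 at 3.1.1]
6. m(pair(a, pair(c, c)), c, pair(p(a), pair(a, a)))  →  c   [R4 at ε]

Reduce t₂ = m(m(m(b, c, c), c, c), c, pair(p(a), pair(a, h(b)))):
1. m(m(m(b, c, c), c, c), c, pair(p(a), pair(a, h(b))))  →  m(m(b, c, c), c, pair(p(a), pair(a, h(b))))   [R3 at 1.1]
2. m(m(b, c, c), c, pair(p(a), pair(a, h(b))))  →  m(b, c, pair(p(a), pair(a, h(b))))   [R3 at 1]
3. m(b, c, pair(p(a), pair(a, h(b))))  →  m(b, c, pair(p(a), pair(a, a)))   [R6 at 3.2.2]
4. m(b, c, pair(p(a), pair(a, a)))  →  c   [R4 at ε]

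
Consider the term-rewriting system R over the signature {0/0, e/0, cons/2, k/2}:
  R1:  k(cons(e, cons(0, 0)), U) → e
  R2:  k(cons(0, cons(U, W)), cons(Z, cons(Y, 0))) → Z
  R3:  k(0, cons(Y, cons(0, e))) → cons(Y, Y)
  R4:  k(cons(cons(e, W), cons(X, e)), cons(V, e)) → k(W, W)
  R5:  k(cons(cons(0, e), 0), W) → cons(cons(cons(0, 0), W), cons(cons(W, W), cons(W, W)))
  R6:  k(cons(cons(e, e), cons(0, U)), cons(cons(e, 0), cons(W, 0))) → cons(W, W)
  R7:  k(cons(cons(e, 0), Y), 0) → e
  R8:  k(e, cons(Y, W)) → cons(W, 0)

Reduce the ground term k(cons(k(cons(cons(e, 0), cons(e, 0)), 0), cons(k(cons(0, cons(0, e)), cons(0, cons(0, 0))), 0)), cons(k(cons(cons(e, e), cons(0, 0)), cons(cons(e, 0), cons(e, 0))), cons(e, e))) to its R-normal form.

1. k(cons(k(cons(cons(e, 0), cons(e, 0)), 0), cons(k(cons(0, cons(0, e)), cons(0, cons(0, 0))), 0)), cons(k(cons(cons(e, e), cons(0, 0)), cons(cons(e, 0), cons(e, 0))), cons(e, e)))  →  k(cons(e, cons(k(cons(0, cons(0, e)), cons(0, cons(0, 0))), 0)), cons(k(cons(cons(e, e), cons(0, 0)), cons(cons(e, 0), cons(e, 0))), cons(e, e)))   [R7 at 1.1]
2. k(cons(e, cons(k(cons(0, cons(0, e)), cons(0, cons(0, 0))), 0)), cons(k(cons(cons(e, e), cons(0, 0)), cons(cons(e, 0), cons(e, 0))), cons(e, e)))  →  k(cons(e, cons(0, 0)), cons(k(cons(cons(e, e), cons(0, 0)), cons(cons(e, 0), cons(e, 0))), cons(e, e)))   [R2 at 1.2.1]
3. k(cons(e, cons(0, 0)), cons(k(cons(cons(e, e), cons(0, 0)), cons(cons(e, 0), cons(e, 0))), cons(e, e)))  →  e   [R1 at ε]

e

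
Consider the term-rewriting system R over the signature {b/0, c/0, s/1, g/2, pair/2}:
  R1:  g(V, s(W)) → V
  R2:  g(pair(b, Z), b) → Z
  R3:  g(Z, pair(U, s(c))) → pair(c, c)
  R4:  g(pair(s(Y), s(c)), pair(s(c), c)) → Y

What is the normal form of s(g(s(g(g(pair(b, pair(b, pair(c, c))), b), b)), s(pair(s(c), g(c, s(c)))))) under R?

s(s(pair(c, c)))

1. s(g(s(g(g(pair(b, pair(b, pair(c, c))), b), b)), s(pair(s(c), g(c, s(c))))))  →  s(s(g(g(pair(b, pair(b, pair(c, c))), b), b)))   [R1 at 1]
2. s(s(g(g(pair(b, pair(b, pair(c, c))), b), b)))  →  s(s(g(pair(b, pair(c, c)), b)))   [R2 at 1.1.1]
3. s(s(g(pair(b, pair(c, c)), b)))  →  s(s(pair(c, c)))   [R2 at 1.1]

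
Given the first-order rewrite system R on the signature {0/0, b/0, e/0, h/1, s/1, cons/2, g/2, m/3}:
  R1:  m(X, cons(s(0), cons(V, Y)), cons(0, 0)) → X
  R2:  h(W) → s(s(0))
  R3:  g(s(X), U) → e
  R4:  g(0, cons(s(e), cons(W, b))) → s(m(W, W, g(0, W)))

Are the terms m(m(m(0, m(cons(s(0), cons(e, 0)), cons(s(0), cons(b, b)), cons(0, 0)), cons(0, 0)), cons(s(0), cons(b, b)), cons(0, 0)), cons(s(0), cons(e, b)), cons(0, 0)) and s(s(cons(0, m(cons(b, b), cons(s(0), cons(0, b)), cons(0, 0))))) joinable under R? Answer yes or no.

Reduce t₁ = m(m(m(0, m(cons(s(0), cons(e, 0)), cons(s(0), cons(b, b)), cons(0, 0)), cons(0, 0)), cons(s(0), cons(b, b)), cons(0, 0)), cons(s(0), cons(e, b)), cons(0, 0)):
1. m(m(m(0, m(cons(s(0), cons(e, 0)), cons(s(0), cons(b, b)), cons(0, 0)), cons(0, 0)), cons(s(0), cons(b, b)), cons(0, 0)), cons(s(0), cons(e, b)), cons(0, 0))  →  m(m(0, m(cons(s(0), cons(e, 0)), cons(s(0), cons(b, b)), cons(0, 0)), cons(0, 0)), cons(s(0), cons(b, b)), cons(0, 0))   [R1 at ε]
2. m(m(0, m(cons(s(0), cons(e, 0)), cons(s(0), cons(b, b)), cons(0, 0)), cons(0, 0)), cons(s(0), cons(b, b)), cons(0, 0))  →  m(0, m(cons(s(0), cons(e, 0)), cons(s(0), cons(b, b)), cons(0, 0)), cons(0, 0))   [R1 at ε]
3. m(0, m(cons(s(0), cons(e, 0)), cons(s(0), cons(b, b)), cons(0, 0)), cons(0, 0))  →  m(0, cons(s(0), cons(e, 0)), cons(0, 0))   [R1 at 2]
4. m(0, cons(s(0), cons(e, 0)), cons(0, 0))  →  0   [R1 at ε]

Reduce t₂ = s(s(cons(0, m(cons(b, b), cons(s(0), cons(0, b)), cons(0, 0))))):
1. s(s(cons(0, m(cons(b, b), cons(s(0), cons(0, b)), cons(0, 0)))))  →  s(s(cons(0, cons(b, b))))   [R1 at 1.1.2]

no — NF(t₁) = 0, NF(t₂) = s(s(cons(0, cons(b, b))))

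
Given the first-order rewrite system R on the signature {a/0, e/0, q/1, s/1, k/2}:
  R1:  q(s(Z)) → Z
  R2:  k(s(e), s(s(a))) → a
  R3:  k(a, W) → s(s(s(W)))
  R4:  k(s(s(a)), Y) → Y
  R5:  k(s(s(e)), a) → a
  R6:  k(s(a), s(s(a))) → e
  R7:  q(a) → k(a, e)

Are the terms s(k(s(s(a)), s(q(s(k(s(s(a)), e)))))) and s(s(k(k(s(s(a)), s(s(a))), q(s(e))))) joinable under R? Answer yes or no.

Reduce t₁ = s(k(s(s(a)), s(q(s(k(s(s(a)), e)))))):
1. s(k(s(s(a)), s(q(s(k(s(s(a)), e))))))  →  s(s(q(s(k(s(s(a)), e)))))   [R4 at 1]
2. s(s(q(s(k(s(s(a)), e)))))  →  s(s(k(s(s(a)), e)))   [R1 at 1.1]
3. s(s(k(s(s(a)), e)))  →  s(s(e))   [R4 at 1.1]

Reduce t₂ = s(s(k(k(s(s(a)), s(s(a))), q(s(e))))):
1. s(s(k(k(s(s(a)), s(s(a))), q(s(e)))))  →  s(s(k(s(s(a)), q(s(e)))))   [R4 at 1.1.1]
2. s(s(k(s(s(a)), q(s(e)))))  →  s(s(q(s(e))))   [R4 at 1.1]
3. s(s(q(s(e))))  →  s(s(e))   [R1 at 1.1]

yes — NF(t₁) = s(s(e)), NF(t₂) = s(s(e))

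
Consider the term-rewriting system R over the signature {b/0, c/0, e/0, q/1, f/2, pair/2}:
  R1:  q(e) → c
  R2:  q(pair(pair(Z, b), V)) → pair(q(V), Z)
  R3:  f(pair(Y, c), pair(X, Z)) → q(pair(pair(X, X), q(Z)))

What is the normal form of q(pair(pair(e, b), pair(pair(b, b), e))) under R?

1. q(pair(pair(e, b), pair(pair(b, b), e)))  →  pair(q(pair(pair(b, b), e)), e)   [R2 at ε]
2. pair(q(pair(pair(b, b), e)), e)  →  pair(pair(q(e), b), e)   [R2 at 1]
3. pair(pair(q(e), b), e)  →  pair(pair(c, b), e)   [R1 at 1.1]

pair(pair(c, b), e)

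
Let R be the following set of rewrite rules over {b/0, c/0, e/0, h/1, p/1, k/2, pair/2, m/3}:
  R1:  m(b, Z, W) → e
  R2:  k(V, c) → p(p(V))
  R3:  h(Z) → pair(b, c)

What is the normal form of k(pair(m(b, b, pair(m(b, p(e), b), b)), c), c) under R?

p(p(pair(e, c)))

1. k(pair(m(b, b, pair(m(b, p(e), b), b)), c), c)  →  p(p(pair(m(b, b, pair(m(b, p(e), b), b)), c)))   [R2 at ε]
2. p(p(pair(m(b, b, pair(m(b, p(e), b), b)), c)))  →  p(p(pair(e, c)))   [R1 at 1.1.1]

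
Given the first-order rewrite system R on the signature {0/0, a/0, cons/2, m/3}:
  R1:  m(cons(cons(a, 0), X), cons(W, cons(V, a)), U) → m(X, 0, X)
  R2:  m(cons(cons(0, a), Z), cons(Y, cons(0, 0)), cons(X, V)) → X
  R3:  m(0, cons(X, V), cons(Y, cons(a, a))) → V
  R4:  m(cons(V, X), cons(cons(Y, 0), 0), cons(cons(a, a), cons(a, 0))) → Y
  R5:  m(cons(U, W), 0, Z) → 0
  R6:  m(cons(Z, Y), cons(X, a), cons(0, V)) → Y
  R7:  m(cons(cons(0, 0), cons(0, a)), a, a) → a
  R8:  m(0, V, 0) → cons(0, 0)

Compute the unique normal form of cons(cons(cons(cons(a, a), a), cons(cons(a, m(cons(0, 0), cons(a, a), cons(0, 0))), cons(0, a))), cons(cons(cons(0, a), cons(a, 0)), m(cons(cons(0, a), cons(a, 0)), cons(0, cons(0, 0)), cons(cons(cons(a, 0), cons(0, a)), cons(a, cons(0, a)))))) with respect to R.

1. cons(cons(cons(cons(a, a), a), cons(cons(a, m(cons(0, 0), cons(a, a), cons(0, 0))), cons(0, a))), cons(cons(cons(0, a), cons(a, 0)), m(cons(cons(0, a), cons(a, 0)), cons(0, cons(0, 0)), cons(cons(cons(a, 0), cons(0, a)), cons(a, cons(0, a))))))  →  cons(cons(cons(cons(a, a), a), cons(cons(a, 0), cons(0, a))), cons(cons(cons(0, a), cons(a, 0)), m(cons(cons(0, a), cons(a, 0)), cons(0, cons(0, 0)), cons(cons(cons(a, 0), cons(0, a)), cons(a, cons(0, a))))))   [R6 at 1.2.1.2]
2. cons(cons(cons(cons(a, a), a), cons(cons(a, 0), cons(0, a))), cons(cons(cons(0, a), cons(a, 0)), m(cons(cons(0, a), cons(a, 0)), cons(0, cons(0, 0)), cons(cons(cons(a, 0), cons(0, a)), cons(a, cons(0, a))))))  →  cons(cons(cons(cons(a, a), a), cons(cons(a, 0), cons(0, a))), cons(cons(cons(0, a), cons(a, 0)), cons(cons(a, 0), cons(0, a))))   [R2 at 2.2]

cons(cons(cons(cons(a, a), a), cons(cons(a, 0), cons(0, a))), cons(cons(cons(0, a), cons(a, 0)), cons(cons(a, 0), cons(0, a))))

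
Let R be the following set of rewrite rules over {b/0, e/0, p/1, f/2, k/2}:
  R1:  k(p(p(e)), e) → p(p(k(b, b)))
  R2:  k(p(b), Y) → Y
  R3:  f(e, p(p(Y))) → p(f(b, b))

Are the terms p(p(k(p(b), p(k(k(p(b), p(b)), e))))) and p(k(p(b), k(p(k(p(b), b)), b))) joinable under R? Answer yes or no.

no — NF(t₁) = p(p(p(e))), NF(t₂) = p(b)

Reduce t₁ = p(p(k(p(b), p(k(k(p(b), p(b)), e))))):
1. p(p(k(p(b), p(k(k(p(b), p(b)), e)))))  →  p(p(p(k(k(p(b), p(b)), e))))   [R2 at 1.1]
2. p(p(p(k(k(p(b), p(b)), e))))  →  p(p(p(k(p(b), e))))   [R2 at 1.1.1.1]
3. p(p(p(k(p(b), e))))  →  p(p(p(e)))   [R2 at 1.1.1]

Reduce t₂ = p(k(p(b), k(p(k(p(b), b)), b))):
1. p(k(p(b), k(p(k(p(b), b)), b)))  →  p(k(p(k(p(b), b)), b))   [R2 at 1]
2. p(k(p(k(p(b), b)), b))  →  p(k(p(b), b))   [R2 at 1.1.1]
3. p(k(p(b), b))  →  p(b)   [R2 at 1]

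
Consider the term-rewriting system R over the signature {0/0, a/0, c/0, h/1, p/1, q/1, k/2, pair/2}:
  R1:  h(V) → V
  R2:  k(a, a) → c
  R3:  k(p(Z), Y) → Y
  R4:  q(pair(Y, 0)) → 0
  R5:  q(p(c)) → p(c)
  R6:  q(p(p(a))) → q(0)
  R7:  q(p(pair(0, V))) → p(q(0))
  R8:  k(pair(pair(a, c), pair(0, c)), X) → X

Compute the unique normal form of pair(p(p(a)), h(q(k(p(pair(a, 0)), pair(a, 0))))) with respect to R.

pair(p(p(a)), 0)

1. pair(p(p(a)), h(q(k(p(pair(a, 0)), pair(a, 0)))))  →  pair(p(p(a)), q(k(p(pair(a, 0)), pair(a, 0))))   [R1 at 2]
2. pair(p(p(a)), q(k(p(pair(a, 0)), pair(a, 0))))  →  pair(p(p(a)), q(pair(a, 0)))   [R3 at 2.1]
3. pair(p(p(a)), q(pair(a, 0)))  →  pair(p(p(a)), 0)   [R4 at 2]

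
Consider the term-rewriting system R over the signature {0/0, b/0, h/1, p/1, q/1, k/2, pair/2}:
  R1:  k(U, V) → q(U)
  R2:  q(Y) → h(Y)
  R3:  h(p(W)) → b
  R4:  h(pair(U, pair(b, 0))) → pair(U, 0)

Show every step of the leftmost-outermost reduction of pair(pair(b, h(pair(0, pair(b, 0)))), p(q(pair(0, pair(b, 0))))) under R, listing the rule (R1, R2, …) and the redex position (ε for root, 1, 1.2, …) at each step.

1. pair(pair(b, h(pair(0, pair(b, 0)))), p(q(pair(0, pair(b, 0)))))  →  pair(pair(b, pair(0, 0)), p(q(pair(0, pair(b, 0)))))   [R4 at 1.2]
2. pair(pair(b, pair(0, 0)), p(q(pair(0, pair(b, 0)))))  →  pair(pair(b, pair(0, 0)), p(h(pair(0, pair(b, 0)))))   [R2 at 2.1]
3. pair(pair(b, pair(0, 0)), p(h(pair(0, pair(b, 0)))))  →  pair(pair(b, pair(0, 0)), p(pair(0, 0)))   [R4 at 2.1]

pair(pair(b, pair(0, 0)), p(pair(0, 0)))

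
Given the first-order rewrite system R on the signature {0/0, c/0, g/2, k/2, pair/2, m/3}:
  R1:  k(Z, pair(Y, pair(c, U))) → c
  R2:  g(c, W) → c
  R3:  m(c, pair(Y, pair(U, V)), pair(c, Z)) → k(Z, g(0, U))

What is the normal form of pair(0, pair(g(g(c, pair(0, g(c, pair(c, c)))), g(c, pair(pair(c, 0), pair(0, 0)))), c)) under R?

pair(0, pair(c, c))

1. pair(0, pair(g(g(c, pair(0, g(c, pair(c, c)))), g(c, pair(pair(c, 0), pair(0, 0)))), c))  →  pair(0, pair(g(c, g(c, pair(pair(c, 0), pair(0, 0)))), c))   [R2 at 2.1.1]
2. pair(0, pair(g(c, g(c, pair(pair(c, 0), pair(0, 0)))), c))  →  pair(0, pair(c, c))   [R2 at 2.1]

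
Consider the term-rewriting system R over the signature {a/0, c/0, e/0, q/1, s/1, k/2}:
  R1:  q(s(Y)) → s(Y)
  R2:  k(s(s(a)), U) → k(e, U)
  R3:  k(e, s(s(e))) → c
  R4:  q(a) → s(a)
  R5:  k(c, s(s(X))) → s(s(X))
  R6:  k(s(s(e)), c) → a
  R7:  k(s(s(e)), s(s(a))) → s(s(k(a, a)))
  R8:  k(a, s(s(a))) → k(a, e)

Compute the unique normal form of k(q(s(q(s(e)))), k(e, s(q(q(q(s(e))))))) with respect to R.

1. k(q(s(q(s(e)))), k(e, s(q(q(q(s(e)))))))  →  k(s(q(s(e))), k(e, s(q(q(q(s(e)))))))   [R1 at 1]
2. k(s(q(s(e))), k(e, s(q(q(q(s(e)))))))  →  k(s(s(e)), k(e, s(q(q(q(s(e)))))))   [R1 at 1.1]
3. k(s(s(e)), k(e, s(q(q(q(s(e)))))))  →  k(s(s(e)), k(e, s(q(q(s(e))))))   [R1 at 2.2.1.1.1]
4. k(s(s(e)), k(e, s(q(q(s(e))))))  →  k(s(s(e)), k(e, s(q(s(e)))))   [R1 at 2.2.1.1]
5. k(s(s(e)), k(e, s(q(s(e)))))  →  k(s(s(e)), k(e, s(s(e))))   [R1 at 2.2.1]
6. k(s(s(e)), k(e, s(s(e))))  →  k(s(s(e)), c)   [R3 at 2]
7. k(s(s(e)), c)  →  a   [R6 at ε]

a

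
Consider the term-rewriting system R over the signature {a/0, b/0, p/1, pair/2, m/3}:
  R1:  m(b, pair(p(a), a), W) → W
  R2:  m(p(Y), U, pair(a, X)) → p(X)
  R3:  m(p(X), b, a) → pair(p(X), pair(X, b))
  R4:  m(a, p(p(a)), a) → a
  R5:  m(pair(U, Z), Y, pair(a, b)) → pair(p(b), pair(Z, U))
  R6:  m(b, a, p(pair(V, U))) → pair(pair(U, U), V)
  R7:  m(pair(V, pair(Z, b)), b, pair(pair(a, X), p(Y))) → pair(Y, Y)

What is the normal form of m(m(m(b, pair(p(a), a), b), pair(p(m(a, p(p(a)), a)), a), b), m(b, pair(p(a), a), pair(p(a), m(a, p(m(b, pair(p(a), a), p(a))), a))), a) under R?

a

1. m(m(m(b, pair(p(a), a), b), pair(p(m(a, p(p(a)), a)), a), b), m(b, pair(p(a), a), pair(p(a), m(a, p(m(b, pair(p(a), a), p(a))), a))), a)  →  m(m(b, pair(p(m(a, p(p(a)), a)), a), b), m(b, pair(p(a), a), pair(p(a), m(a, p(m(b, pair(p(a), a), p(a))), a))), a)   [R1 at 1.1]
2. m(m(b, pair(p(m(a, p(p(a)), a)), a), b), m(b, pair(p(a), a), pair(p(a), m(a, p(m(b, pair(p(a), a), p(a))), a))), a)  →  m(m(b, pair(p(a), a), b), m(b, pair(p(a), a), pair(p(a), m(a, p(m(b, pair(p(a), a), p(a))), a))), a)   [R4 at 1.2.1.1]
3. m(m(b, pair(p(a), a), b), m(b, pair(p(a), a), pair(p(a), m(a, p(m(b, pair(p(a), a), p(a))), a))), a)  →  m(b, m(b, pair(p(a), a), pair(p(a), m(a, p(m(b, pair(p(a), a), p(a))), a))), a)   [R1 at 1]
4. m(b, m(b, pair(p(a), a), pair(p(a), m(a, p(m(b, pair(p(a), a), p(a))), a))), a)  →  m(b, pair(p(a), m(a, p(m(b, pair(p(a), a), p(a))), a)), a)   [R1 at 2]
5. m(b, pair(p(a), m(a, p(m(b, pair(p(a), a), p(a))), a)), a)  →  m(b, pair(p(a), m(a, p(p(a)), a)), a)   [R1 at 2.2.2.1]
6. m(b, pair(p(a), m(a, p(p(a)), a)), a)  →  m(b, pair(p(a), a), a)   [R4 at 2.2]
7. m(b, pair(p(a), a), a)  →  a   [R1 at ε]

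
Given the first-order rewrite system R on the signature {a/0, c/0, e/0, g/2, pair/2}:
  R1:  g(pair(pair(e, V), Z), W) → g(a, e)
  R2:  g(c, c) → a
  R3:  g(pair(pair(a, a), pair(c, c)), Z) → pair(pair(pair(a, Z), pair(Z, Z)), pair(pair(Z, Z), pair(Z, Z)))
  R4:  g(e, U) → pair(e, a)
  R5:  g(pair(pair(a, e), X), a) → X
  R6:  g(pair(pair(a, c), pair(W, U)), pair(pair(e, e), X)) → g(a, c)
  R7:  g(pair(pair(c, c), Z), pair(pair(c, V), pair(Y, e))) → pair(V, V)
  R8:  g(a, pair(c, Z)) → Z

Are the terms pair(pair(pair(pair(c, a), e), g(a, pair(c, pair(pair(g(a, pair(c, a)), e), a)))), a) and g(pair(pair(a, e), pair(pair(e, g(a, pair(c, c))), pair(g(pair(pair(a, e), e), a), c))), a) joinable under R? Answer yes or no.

no — NF(t₁) = pair(pair(pair(pair(c, a), e), pair(pair(a, e), a)), a), NF(t₂) = pair(pair(e, c), pair(e, c))

Reduce t₁ = pair(pair(pair(pair(c, a), e), g(a, pair(c, pair(pair(g(a, pair(c, a)), e), a)))), a):
1. pair(pair(pair(pair(c, a), e), g(a, pair(c, pair(pair(g(a, pair(c, a)), e), a)))), a)  →  pair(pair(pair(pair(c, a), e), pair(pair(g(a, pair(c, a)), e), a)), a)   [R8 at 1.2]
2. pair(pair(pair(pair(c, a), e), pair(pair(g(a, pair(c, a)), e), a)), a)  →  pair(pair(pair(pair(c, a), e), pair(pair(a, e), a)), a)   [R8 at 1.2.1.1]

Reduce t₂ = g(pair(pair(a, e), pair(pair(e, g(a, pair(c, c))), pair(g(pair(pair(a, e), e), a), c))), a):
1. g(pair(pair(a, e), pair(pair(e, g(a, pair(c, c))), pair(g(pair(pair(a, e), e), a), c))), a)  →  pair(pair(e, g(a, pair(c, c))), pair(g(pair(pair(a, e), e), a), c))   [R5 at ε]
2. pair(pair(e, g(a, pair(c, c))), pair(g(pair(pair(a, e), e), a), c))  →  pair(pair(e, c), pair(g(pair(pair(a, e), e), a), c))   [R8 at 1.2]
3. pair(pair(e, c), pair(g(pair(pair(a, e), e), a), c))  →  pair(pair(e, c), pair(e, c))   [R5 at 2.1]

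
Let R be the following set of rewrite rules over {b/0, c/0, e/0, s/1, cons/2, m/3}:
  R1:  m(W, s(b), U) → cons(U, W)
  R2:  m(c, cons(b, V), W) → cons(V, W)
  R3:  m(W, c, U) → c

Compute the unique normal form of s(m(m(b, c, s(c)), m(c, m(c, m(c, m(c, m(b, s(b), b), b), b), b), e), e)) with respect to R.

1. s(m(m(b, c, s(c)), m(c, m(c, m(c, m(c, m(b, s(b), b), b), b), b), e), e))  →  s(m(c, m(c, m(c, m(c, m(c, m(b, s(b), b), b), b), b), e), e))   [R3 at 1.1]
2. s(m(c, m(c, m(c, m(c, m(c, m(b, s(b), b), b), b), b), e), e))  →  s(m(c, m(c, m(c, m(c, m(c, cons(b, b), b), b), b), e), e))   [R1 at 1.2.2.2.2.2]
3. s(m(c, m(c, m(c, m(c, m(c, cons(b, b), b), b), b), e), e))  →  s(m(c, m(c, m(c, m(c, cons(b, b), b), b), e), e))   [R2 at 1.2.2.2.2]
4. s(m(c, m(c, m(c, m(c, cons(b, b), b), b), e), e))  →  s(m(c, m(c, m(c, cons(b, b), b), e), e))   [R2 at 1.2.2.2]
5. s(m(c, m(c, m(c, cons(b, b), b), e), e))  →  s(m(c, m(c, cons(b, b), e), e))   [R2 at 1.2.2]
6. s(m(c, m(c, cons(b, b), e), e))  →  s(m(c, cons(b, e), e))   [R2 at 1.2]
7. s(m(c, cons(b, e), e))  →  s(cons(e, e))   [R2 at 1]

s(cons(e, e))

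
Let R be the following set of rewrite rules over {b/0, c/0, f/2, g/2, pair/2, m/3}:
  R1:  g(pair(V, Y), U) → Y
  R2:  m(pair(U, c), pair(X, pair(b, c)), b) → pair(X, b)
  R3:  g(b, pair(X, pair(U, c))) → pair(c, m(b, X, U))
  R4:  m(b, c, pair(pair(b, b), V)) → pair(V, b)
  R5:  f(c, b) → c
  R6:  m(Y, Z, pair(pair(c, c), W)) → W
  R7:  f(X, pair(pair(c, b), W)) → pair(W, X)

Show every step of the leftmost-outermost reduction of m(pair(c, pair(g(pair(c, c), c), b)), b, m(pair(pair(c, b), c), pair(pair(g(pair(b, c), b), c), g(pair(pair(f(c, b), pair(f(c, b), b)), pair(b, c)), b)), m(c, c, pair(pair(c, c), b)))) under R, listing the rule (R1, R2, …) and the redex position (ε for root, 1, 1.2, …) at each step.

b

1. m(pair(c, pair(g(pair(c, c), c), b)), b, m(pair(pair(c, b), c), pair(pair(g(pair(b, c), b), c), g(pair(pair(f(c, b), pair(f(c, b), b)), pair(b, c)), b)), m(c, c, pair(pair(c, c), b))))  →  m(pair(c, pair(c, b)), b, m(pair(pair(c, b), c), pair(pair(g(pair(b, c), b), c), g(pair(pair(f(c, b), pair(f(c, b), b)), pair(b, c)), b)), m(c, c, pair(pair(c, c), b))))   [R1 at 1.2.1]
2. m(pair(c, pair(c, b)), b, m(pair(pair(c, b), c), pair(pair(g(pair(b, c), b), c), g(pair(pair(f(c, b), pair(f(c, b), b)), pair(b, c)), b)), m(c, c, pair(pair(c, c), b))))  →  m(pair(c, pair(c, b)), b, m(pair(pair(c, b), c), pair(pair(c, c), g(pair(pair(f(c, b), pair(f(c, b), b)), pair(b, c)), b)), m(c, c, pair(pair(c, c), b))))   [R1 at 3.2.1.1]
3. m(pair(c, pair(c, b)), b, m(pair(pair(c, b), c), pair(pair(c, c), g(pair(pair(f(c, b), pair(f(c, b), b)), pair(b, c)), b)), m(c, c, pair(pair(c, c), b))))  →  m(pair(c, pair(c, b)), b, m(pair(pair(c, b), c), pair(pair(c, c), pair(b, c)), m(c, c, pair(pair(c, c), b))))   [R1 at 3.2.2]
4. m(pair(c, pair(c, b)), b, m(pair(pair(c, b), c), pair(pair(c, c), pair(b, c)), m(c, c, pair(pair(c, c), b))))  →  m(pair(c, pair(c, b)), b, m(pair(pair(c, b), c), pair(pair(c, c), pair(b, c)), b))   [R6 at 3.3]
5. m(pair(c, pair(c, b)), b, m(pair(pair(c, b), c), pair(pair(c, c), pair(b, c)), b))  →  m(pair(c, pair(c, b)), b, pair(pair(c, c), b))   [R2 at 3]
6. m(pair(c, pair(c, b)), b, pair(pair(c, c), b))  →  b   [R6 at ε]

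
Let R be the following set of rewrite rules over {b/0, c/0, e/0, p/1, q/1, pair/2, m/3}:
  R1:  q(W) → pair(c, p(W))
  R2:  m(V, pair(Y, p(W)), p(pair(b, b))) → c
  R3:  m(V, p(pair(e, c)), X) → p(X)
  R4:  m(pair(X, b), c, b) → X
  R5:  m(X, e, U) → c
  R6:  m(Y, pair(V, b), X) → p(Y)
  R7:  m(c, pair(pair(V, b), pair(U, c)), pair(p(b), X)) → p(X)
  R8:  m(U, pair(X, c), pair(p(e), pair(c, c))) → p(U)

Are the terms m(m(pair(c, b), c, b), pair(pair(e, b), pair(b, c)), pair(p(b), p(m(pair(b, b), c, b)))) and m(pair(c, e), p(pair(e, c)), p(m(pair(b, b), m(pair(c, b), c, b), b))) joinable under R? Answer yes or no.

yes — NF(t₁) = p(p(b)), NF(t₂) = p(p(b))

Reduce t₁ = m(m(pair(c, b), c, b), pair(pair(e, b), pair(b, c)), pair(p(b), p(m(pair(b, b), c, b)))):
1. m(m(pair(c, b), c, b), pair(pair(e, b), pair(b, c)), pair(p(b), p(m(pair(b, b), c, b))))  →  m(c, pair(pair(e, b), pair(b, c)), pair(p(b), p(m(pair(b, b), c, b))))   [R4 at 1]
2. m(c, pair(pair(e, b), pair(b, c)), pair(p(b), p(m(pair(b, b), c, b))))  →  p(p(m(pair(b, b), c, b)))   [R7 at ε]
3. p(p(m(pair(b, b), c, b)))  →  p(p(b))   [R4 at 1.1]

Reduce t₂ = m(pair(c, e), p(pair(e, c)), p(m(pair(b, b), m(pair(c, b), c, b), b))):
1. m(pair(c, e), p(pair(e, c)), p(m(pair(b, b), m(pair(c, b), c, b), b)))  →  p(p(m(pair(b, b), m(pair(c, b), c, b), b)))   [R3 at ε]
2. p(p(m(pair(b, b), m(pair(c, b), c, b), b)))  →  p(p(m(pair(b, b), c, b)))   [R4 at 1.1.2]
3. p(p(m(pair(b, b), c, b)))  →  p(p(b))   [R4 at 1.1]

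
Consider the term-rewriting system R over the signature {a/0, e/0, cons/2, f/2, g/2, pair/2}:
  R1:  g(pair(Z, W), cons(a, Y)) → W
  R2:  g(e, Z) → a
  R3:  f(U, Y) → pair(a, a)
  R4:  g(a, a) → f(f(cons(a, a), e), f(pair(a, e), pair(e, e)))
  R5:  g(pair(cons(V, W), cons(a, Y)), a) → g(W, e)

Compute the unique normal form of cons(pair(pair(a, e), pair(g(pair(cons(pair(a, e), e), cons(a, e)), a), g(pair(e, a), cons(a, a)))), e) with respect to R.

1. cons(pair(pair(a, e), pair(g(pair(cons(pair(a, e), e), cons(a, e)), a), g(pair(e, a), cons(a, a)))), e)  →  cons(pair(pair(a, e), pair(g(e, e), g(pair(e, a), cons(a, a)))), e)   [R5 at 1.2.1]
2. cons(pair(pair(a, e), pair(g(e, e), g(pair(e, a), cons(a, a)))), e)  →  cons(pair(pair(a, e), pair(a, g(pair(e, a), cons(a, a)))), e)   [R2 at 1.2.1]
3. cons(pair(pair(a, e), pair(a, g(pair(e, a), cons(a, a)))), e)  →  cons(pair(pair(a, e), pair(a, a)), e)   [R1 at 1.2.2]

cons(pair(pair(a, e), pair(a, a)), e)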